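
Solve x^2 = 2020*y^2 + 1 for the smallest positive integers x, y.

First expand sqrt(2020) as a continued fraction. With x_i = (sqrt(2020) + m_i)/d_i and (m_0, d_0) = (0, 1): a_0 = floor(sqrt(2020)) = 44, since 44^2 = 1936 <= 2020 < 2025 = 45^2.
Iterate m_{i+1} = d_i*a_i - m_i, d_{i+1} = (2020 - m_{i+1}^2)/d_i, a_{i+1} = floor((a_0 + m_{i+1})/d_{i+1}):
  m_1 = 1*44 - 0 = 44, d_1 = (2020 - 44^2)/1 = 84/1 = 84, a_1 = floor((44 + 44)/84) = 1.
  m_2 = 84*1 - 44 = 40, d_2 = (2020 - 40^2)/84 = 420/84 = 5, a_2 = floor((44 + 40)/5) = 16.
  m_3 = 5*16 - 40 = 40, d_3 = (2020 - 40^2)/5 = 420/5 = 84, a_3 = floor((44 + 40)/84) = 1.
  m_4 = 84*1 - 40 = 44, d_4 = (2020 - 44^2)/84 = 84/84 = 1, a_4 = floor((44 + 44)/1) = 88.
  m_5 = 1*88 - 44 = 44, d_5 = (2020 - 44^2)/1 = 84/1 = 84: (m_5, d_5) = (m_1, d_1) = (44, 84), so from here the quotients repeat a_1, ..., a_4; the period length is 4.
So sqrt(2020) = [44; (1, 16, 1, 88)] with period length k = 4.
k is even, so the fundamental solution of x^2 - 2020y^2 = 1 is (p_{k-1}, q_{k-1}) = (p_3, q_3); compute convergents through index 3.
Convergents (p_i = a_i*p_{i-1} + p_{i-2}, q_i = a_i*q_{i-1} + q_{i-2} with p_{-2}=0, p_{-1}=1, q_{-2}=1, q_{-1}=0):
  i=0: a_0=44, p_0 = 44*1 + 0 = 44, q_0 = 44*0 + 1 = 1.
  i=1: a_1=1, p_1 = 1*44 + 1 = 45, q_1 = 1*1 + 0 = 1.
  i=2: a_2=16, p_2 = 16*45 + 44 = 764, q_2 = 16*1 + 1 = 17.
  i=3: a_3=1, p_3 = 1*764 + 45 = 809, q_3 = 1*17 + 1 = 18.
Check: 809^2 - 2020*18^2 = 654481 - 654480 = 1, so (x, y) = (809, 18) solves the equation, and by the theorem it is the least positive solution.

(x, y) = (809, 18)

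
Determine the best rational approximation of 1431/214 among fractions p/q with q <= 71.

448/67

Expand x = 1431/214 as a continued fraction with the Euclidean algorithm:
  1431 = 6*214 + 147, so a_0 = 6.
  214 = 1*147 + 67, so a_1 = 1.
  147 = 2*67 + 13, so a_2 = 2.
  67 = 5*13 + 2, so a_3 = 5.
  13 = 6*2 + 1, so a_4 = 6.
  2 = 2*1 + 0, so a_5 = 2.
so x = [6; 1, 2, 5, 6, 2].
Convergents (p_i = a_i*p_{i-1} + p_{i-2}, q_i = a_i*q_{i-1} + q_{i-2} with p_{-2}=0, p_{-1}=1, q_{-2}=1, q_{-1}=0), until the denominator exceeds 71:
  i=0: a_0=6, p_0 = 6*1 + 0 = 6, q_0 = 6*0 + 1 = 1.
  i=1: a_1=1, p_1 = 1*6 + 1 = 7, q_1 = 1*1 + 0 = 1.
  i=2: a_2=2, p_2 = 2*7 + 6 = 20, q_2 = 2*1 + 1 = 3.
  i=3: a_3=5, p_3 = 5*20 + 7 = 107, q_3 = 5*3 + 1 = 16.
  i=4: a_4=6, p_4 = 6*107 + 20 = 662, q_4 = 6*16 + 3 = 99.
q_4 = 99 > 71, so the last convergent with denominator <= 71 is p_3/q_3 = 107/16.
The closest fraction with denominator <= 71 is either p_3/q_3 or the intermediate fraction (k*p_3 + p_2)/(k*q_3 + q_2) with the largest k >= 1 whose denominator stays <= 71; these approach x as k grows, and every other convergent or intermediate fraction in range is farther away.
Largest k: floor((71 - q_2)/q_3) = floor((71 - 3)/16) = 4.
That gives (4*107 + 20)/(4*16 + 3) = 448/67.
Compare the errors: |x - 107/16| = |1431*16 - 107*214|/(214*16) = 2/3424, and |x - 448/67| = |1431*67 - 448*214|/(214*67) = 5/14338.
Cross-multiplying, 5*3424 = 17120 < 28676 = 2*14338, so 5/14338 is smaller: the intermediate fraction 448/67 is closer to x than 107/16.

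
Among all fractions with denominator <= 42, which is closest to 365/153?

Expand x = 365/153 as a continued fraction with the Euclidean algorithm:
  365 = 2*153 + 59, so a_0 = 2.
  153 = 2*59 + 35, so a_1 = 2.
  59 = 1*35 + 24, so a_2 = 1.
  35 = 1*24 + 11, so a_3 = 1.
  24 = 2*11 + 2, so a_4 = 2.
  11 = 5*2 + 1, so a_5 = 5.
  2 = 2*1 + 0, so a_6 = 2.
so x = [2; 2, 1, 1, 2, 5, 2].
Convergents (p_i = a_i*p_{i-1} + p_{i-2}, q_i = a_i*q_{i-1} + q_{i-2} with p_{-2}=0, p_{-1}=1, q_{-2}=1, q_{-1}=0), until the denominator exceeds 42:
  i=0: a_0=2, p_0 = 2*1 + 0 = 2, q_0 = 2*0 + 1 = 1.
  i=1: a_1=2, p_1 = 2*2 + 1 = 5, q_1 = 2*1 + 0 = 2.
  i=2: a_2=1, p_2 = 1*5 + 2 = 7, q_2 = 1*2 + 1 = 3.
  i=3: a_3=1, p_3 = 1*7 + 5 = 12, q_3 = 1*3 + 2 = 5.
  i=4: a_4=2, p_4 = 2*12 + 7 = 31, q_4 = 2*5 + 3 = 13.
  i=5: a_5=5, p_5 = 5*31 + 12 = 167, q_5 = 5*13 + 5 = 70.
q_5 = 70 > 42, so the last convergent with denominator <= 42 is p_4/q_4 = 31/13.
The closest fraction with denominator <= 42 is either p_4/q_4 or the intermediate fraction (k*p_4 + p_3)/(k*q_4 + q_3) with the largest k >= 1 whose denominator stays <= 42; these approach x as k grows, and every other convergent or intermediate fraction in range is farther away.
Largest k: floor((42 - q_3)/q_4) = floor((42 - 5)/13) = 2.
That gives (2*31 + 12)/(2*13 + 5) = 74/31.
Compare the errors: |x - 31/13| = |365*13 - 31*153|/(153*13) = 2/1989, and |x - 74/31| = |365*31 - 74*153|/(153*31) = 7/4743.
Cross-multiplying, 2*4743 = 9486 < 13923 = 7*1989, so 2/1989 is smaller: the convergent 31/13 is closer to x than 74/31.

31/13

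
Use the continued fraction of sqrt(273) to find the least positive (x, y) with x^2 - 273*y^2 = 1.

First expand sqrt(273) as a continued fraction. With x_i = (sqrt(273) + m_i)/d_i and (m_0, d_0) = (0, 1): a_0 = floor(sqrt(273)) = 16, since 16^2 = 256 <= 273 < 289 = 17^2.
Iterate m_{i+1} = d_i*a_i - m_i, d_{i+1} = (273 - m_{i+1}^2)/d_i, a_{i+1} = floor((a_0 + m_{i+1})/d_{i+1}):
  m_1 = 1*16 - 0 = 16, d_1 = (273 - 16^2)/1 = 17/1 = 17, a_1 = floor((16 + 16)/17) = 1.
  m_2 = 17*1 - 16 = 1, d_2 = (273 - 1^2)/17 = 272/17 = 16, a_2 = floor((16 + 1)/16) = 1.
  m_3 = 16*1 - 1 = 15, d_3 = (273 - 15^2)/16 = 48/16 = 3, a_3 = floor((16 + 15)/3) = 10.
  m_4 = 3*10 - 15 = 15, d_4 = (273 - 15^2)/3 = 48/3 = 16, a_4 = floor((16 + 15)/16) = 1.
  m_5 = 16*1 - 15 = 1, d_5 = (273 - 1^2)/16 = 272/16 = 17, a_5 = floor((16 + 1)/17) = 1.
  m_6 = 17*1 - 1 = 16, d_6 = (273 - 16^2)/17 = 17/17 = 1, a_6 = floor((16 + 16)/1) = 32.
  m_7 = 1*32 - 16 = 16, d_7 = (273 - 16^2)/1 = 17/1 = 17: (m_7, d_7) = (m_1, d_1) = (16, 17), so from here the quotients repeat a_1, ..., a_6; the period length is 6.
So sqrt(273) = [16; (1, 1, 10, 1, 1, 32)] with period length k = 6.
k is even, so the fundamental solution of x^2 - 273y^2 = 1 is (p_{k-1}, q_{k-1}) = (p_5, q_5); compute convergents through index 5.
Convergents (p_i = a_i*p_{i-1} + p_{i-2}, q_i = a_i*q_{i-1} + q_{i-2} with p_{-2}=0, p_{-1}=1, q_{-2}=1, q_{-1}=0):
  i=0: a_0=16, p_0 = 16*1 + 0 = 16, q_0 = 16*0 + 1 = 1.
  i=1: a_1=1, p_1 = 1*16 + 1 = 17, q_1 = 1*1 + 0 = 1.
  i=2: a_2=1, p_2 = 1*17 + 16 = 33, q_2 = 1*1 + 1 = 2.
  i=3: a_3=10, p_3 = 10*33 + 17 = 347, q_3 = 10*2 + 1 = 21.
  i=4: a_4=1, p_4 = 1*347 + 33 = 380, q_4 = 1*21 + 2 = 23.
  i=5: a_5=1, p_5 = 1*380 + 347 = 727, q_5 = 1*23 + 21 = 44.
Check: 727^2 - 273*44^2 = 528529 - 528528 = 1, so (x, y) = (727, 44) solves the equation, and by the theorem it is the least positive solution.

(x, y) = (727, 44)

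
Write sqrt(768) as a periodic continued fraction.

[27; (1, 2, 2, 13, 2, 2, 1, 54)]

Write x_i = (sqrt(768) + m_i)/d_i with (m_0, d_0) = (0, 1). a_0 = floor(sqrt(768)) = 27, since 27^2 = 729 <= 768 < 784 = 28^2.
Iterate m_{i+1} = d_i*a_i - m_i, d_{i+1} = (768 - m_{i+1}^2)/d_i, a_{i+1} = floor((a_0 + m_{i+1})/d_{i+1}):
  m_1 = 1*27 - 0 = 27, d_1 = (768 - 27^2)/1 = 39/1 = 39, a_1 = floor((27 + 27)/39) = 1.
  m_2 = 39*1 - 27 = 12, d_2 = (768 - 12^2)/39 = 624/39 = 16, a_2 = floor((27 + 12)/16) = 2.
  m_3 = 16*2 - 12 = 20, d_3 = (768 - 20^2)/16 = 368/16 = 23, a_3 = floor((27 + 20)/23) = 2.
  m_4 = 23*2 - 20 = 26, d_4 = (768 - 26^2)/23 = 92/23 = 4, a_4 = floor((27 + 26)/4) = 13.
  m_5 = 4*13 - 26 = 26, d_5 = (768 - 26^2)/4 = 92/4 = 23, a_5 = floor((27 + 26)/23) = 2.
  m_6 = 23*2 - 26 = 20, d_6 = (768 - 20^2)/23 = 368/23 = 16, a_6 = floor((27 + 20)/16) = 2.
  m_7 = 16*2 - 20 = 12, d_7 = (768 - 12^2)/16 = 624/16 = 39, a_7 = floor((27 + 12)/39) = 1.
  m_8 = 39*1 - 12 = 27, d_8 = (768 - 27^2)/39 = 39/39 = 1, a_8 = floor((27 + 27)/1) = 54.
  m_9 = 1*54 - 27 = 27, d_9 = (768 - 27^2)/1 = 39/1 = 39: (m_9, d_9) = (m_1, d_1) = (27, 39), so from here the quotients repeat a_1, ..., a_8; the period length is 8.
Hence the expansion of sqrt(768) is a_0 = 27 followed by the repeating block 1, 2, 2, 13, 2, 2, 1, 54 (period 8).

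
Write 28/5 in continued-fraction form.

Run the Euclidean algorithm on 28 and 5; the successive quotients are the partial quotients a_0, a_1, ... (each step inverts the fractional part left over by the previous one):
  28 = 5*5 + 3, so a_0 = 5.
  5 = 1*3 + 2, so a_1 = 1.
  3 = 1*2 + 1, so a_2 = 1.
  2 = 2*1 + 0, so a_3 = 2.
The remainder reaches 0 after 4 divisions, so the expansion has 4 partial quotients, read off in order.

[5; 1, 1, 2]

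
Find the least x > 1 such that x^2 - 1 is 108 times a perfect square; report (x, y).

(x, y) = (1351, 130)

First expand sqrt(108) as a continued fraction. With x_i = (sqrt(108) + m_i)/d_i and (m_0, d_0) = (0, 1): a_0 = floor(sqrt(108)) = 10, since 10^2 = 100 <= 108 < 121 = 11^2.
Iterate m_{i+1} = d_i*a_i - m_i, d_{i+1} = (108 - m_{i+1}^2)/d_i, a_{i+1} = floor((a_0 + m_{i+1})/d_{i+1}):
  m_1 = 1*10 - 0 = 10, d_1 = (108 - 10^2)/1 = 8/1 = 8, a_1 = floor((10 + 10)/8) = 2.
  m_2 = 8*2 - 10 = 6, d_2 = (108 - 6^2)/8 = 72/8 = 9, a_2 = floor((10 + 6)/9) = 1.
  m_3 = 9*1 - 6 = 3, d_3 = (108 - 3^2)/9 = 99/9 = 11, a_3 = floor((10 + 3)/11) = 1.
  m_4 = 11*1 - 3 = 8, d_4 = (108 - 8^2)/11 = 44/11 = 4, a_4 = floor((10 + 8)/4) = 4.
  m_5 = 4*4 - 8 = 8, d_5 = (108 - 8^2)/4 = 44/4 = 11, a_5 = floor((10 + 8)/11) = 1.
  m_6 = 11*1 - 8 = 3, d_6 = (108 - 3^2)/11 = 99/11 = 9, a_6 = floor((10 + 3)/9) = 1.
  m_7 = 9*1 - 3 = 6, d_7 = (108 - 6^2)/9 = 72/9 = 8, a_7 = floor((10 + 6)/8) = 2.
  m_8 = 8*2 - 6 = 10, d_8 = (108 - 10^2)/8 = 8/8 = 1, a_8 = floor((10 + 10)/1) = 20.
  m_9 = 1*20 - 10 = 10, d_9 = (108 - 10^2)/1 = 8/1 = 8: (m_9, d_9) = (m_1, d_1) = (10, 8), so from here the quotients repeat a_1, ..., a_8; the period length is 8.
So sqrt(108) = [10; (2, 1, 1, 4, 1, 1, 2, 20)] with period length k = 8.
k is even, so the fundamental solution of x^2 - 108y^2 = 1 is (p_{k-1}, q_{k-1}) = (p_7, q_7); compute convergents through index 7.
Convergents (p_i = a_i*p_{i-1} + p_{i-2}, q_i = a_i*q_{i-1} + q_{i-2} with p_{-2}=0, p_{-1}=1, q_{-2}=1, q_{-1}=0):
  i=0: a_0=10, p_0 = 10*1 + 0 = 10, q_0 = 10*0 + 1 = 1.
  i=1: a_1=2, p_1 = 2*10 + 1 = 21, q_1 = 2*1 + 0 = 2.
  i=2: a_2=1, p_2 = 1*21 + 10 = 31, q_2 = 1*2 + 1 = 3.
  i=3: a_3=1, p_3 = 1*31 + 21 = 52, q_3 = 1*3 + 2 = 5.
  i=4: a_4=4, p_4 = 4*52 + 31 = 239, q_4 = 4*5 + 3 = 23.
  i=5: a_5=1, p_5 = 1*239 + 52 = 291, q_5 = 1*23 + 5 = 28.
  i=6: a_6=1, p_6 = 1*291 + 239 = 530, q_6 = 1*28 + 23 = 51.
  i=7: a_7=2, p_7 = 2*530 + 291 = 1351, q_7 = 2*51 + 28 = 130.
Check: 1351^2 - 108*130^2 = 1825201 - 1825200 = 1, so (x, y) = (1351, 130) solves the equation, and by the theorem it is the least positive solution.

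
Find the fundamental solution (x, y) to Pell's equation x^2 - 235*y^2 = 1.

First expand sqrt(235) as a continued fraction. With x_i = (sqrt(235) + m_i)/d_i and (m_0, d_0) = (0, 1): a_0 = floor(sqrt(235)) = 15, since 15^2 = 225 <= 235 < 256 = 16^2.
Iterate m_{i+1} = d_i*a_i - m_i, d_{i+1} = (235 - m_{i+1}^2)/d_i, a_{i+1} = floor((a_0 + m_{i+1})/d_{i+1}):
  m_1 = 1*15 - 0 = 15, d_1 = (235 - 15^2)/1 = 10/1 = 10, a_1 = floor((15 + 15)/10) = 3.
  m_2 = 10*3 - 15 = 15, d_2 = (235 - 15^2)/10 = 10/10 = 1, a_2 = floor((15 + 15)/1) = 30.
  m_3 = 1*30 - 15 = 15, d_3 = (235 - 15^2)/1 = 10/1 = 10: (m_3, d_3) = (m_1, d_1) = (15, 10), so from here the quotients repeat a_1, a_2; the period length is 2.
So sqrt(235) = [15; (3, 30)] with period length k = 2.
k is even, so the fundamental solution of x^2 - 235y^2 = 1 is (p_{k-1}, q_{k-1}) = (p_1, q_1); compute convergents through index 1.
Convergents (p_i = a_i*p_{i-1} + p_{i-2}, q_i = a_i*q_{i-1} + q_{i-2} with p_{-2}=0, p_{-1}=1, q_{-2}=1, q_{-1}=0):
  i=0: a_0=15, p_0 = 15*1 + 0 = 15, q_0 = 15*0 + 1 = 1.
  i=1: a_1=3, p_1 = 3*15 + 1 = 46, q_1 = 3*1 + 0 = 3.
Check: 46^2 - 235*3^2 = 2116 - 2115 = 1, so (x, y) = (46, 3) solves the equation, and by the theorem it is the least positive solution.

(x, y) = (46, 3)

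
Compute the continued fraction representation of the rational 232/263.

[0; 1, 7, 2, 15]

Run the Euclidean algorithm on 232 and 263; the successive quotients are the partial quotients a_0, a_1, ... (each step inverts the fractional part left over by the previous one):
  232 = 0*263 + 232, so a_0 = 0.
  263 = 1*232 + 31, so a_1 = 1.
  232 = 7*31 + 15, so a_2 = 7.
  31 = 2*15 + 1, so a_3 = 2.
  15 = 15*1 + 0, so a_4 = 15.
The remainder reaches 0 after 5 divisions, so the expansion has 5 partial quotients, read off in order.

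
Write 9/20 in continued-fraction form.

[0; 2, 4, 2]

Run the Euclidean algorithm on 9 and 20; the successive quotients are the partial quotients a_0, a_1, ... (each step inverts the fractional part left over by the previous one):
  9 = 0*20 + 9, so a_0 = 0.
  20 = 2*9 + 2, so a_1 = 2.
  9 = 4*2 + 1, so a_2 = 4.
  2 = 2*1 + 0, so a_3 = 2.
The remainder reaches 0 after 4 divisions, so the expansion has 4 partial quotients, read off in order.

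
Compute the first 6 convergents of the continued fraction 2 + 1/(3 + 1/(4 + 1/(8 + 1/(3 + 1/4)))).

Using the convergent recurrence p_i = a_i*p_{i-1} + p_{i-2}, q_i = a_i*q_{i-1} + q_{i-2} with p_{-2}=0, p_{-1}=1, q_{-2}=1, q_{-1}=0:
  i=0: a_0=2, p_0 = 2*1 + 0 = 2, q_0 = 2*0 + 1 = 1.
  i=1: a_1=3, p_1 = 3*2 + 1 = 7, q_1 = 3*1 + 0 = 3.
  i=2: a_2=4, p_2 = 4*7 + 2 = 30, q_2 = 4*3 + 1 = 13.
  i=3: a_3=8, p_3 = 8*30 + 7 = 247, q_3 = 8*13 + 3 = 107.
  i=4: a_4=3, p_4 = 3*247 + 30 = 771, q_4 = 3*107 + 13 = 334.
  i=5: a_5=4, p_5 = 4*771 + 247 = 3331, q_5 = 4*334 + 107 = 1443.

2/1, 7/3, 30/13, 247/107, 771/334, 3331/1443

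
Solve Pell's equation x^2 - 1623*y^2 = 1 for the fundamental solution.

(x, y) = (53017, 1316)

First expand sqrt(1623) as a continued fraction. With x_i = (sqrt(1623) + m_i)/d_i and (m_0, d_0) = (0, 1): a_0 = floor(sqrt(1623)) = 40, since 40^2 = 1600 <= 1623 < 1681 = 41^2.
Iterate m_{i+1} = d_i*a_i - m_i, d_{i+1} = (1623 - m_{i+1}^2)/d_i, a_{i+1} = floor((a_0 + m_{i+1})/d_{i+1}):
  m_1 = 1*40 - 0 = 40, d_1 = (1623 - 40^2)/1 = 23/1 = 23, a_1 = floor((40 + 40)/23) = 3.
  m_2 = 23*3 - 40 = 29, d_2 = (1623 - 29^2)/23 = 782/23 = 34, a_2 = floor((40 + 29)/34) = 2.
  m_3 = 34*2 - 29 = 39, d_3 = (1623 - 39^2)/34 = 102/34 = 3, a_3 = floor((40 + 39)/3) = 26.
  m_4 = 3*26 - 39 = 39, d_4 = (1623 - 39^2)/3 = 102/3 = 34, a_4 = floor((40 + 39)/34) = 2.
  m_5 = 34*2 - 39 = 29, d_5 = (1623 - 29^2)/34 = 782/34 = 23, a_5 = floor((40 + 29)/23) = 3.
  m_6 = 23*3 - 29 = 40, d_6 = (1623 - 40^2)/23 = 23/23 = 1, a_6 = floor((40 + 40)/1) = 80.
  m_7 = 1*80 - 40 = 40, d_7 = (1623 - 40^2)/1 = 23/1 = 23: (m_7, d_7) = (m_1, d_1) = (40, 23), so from here the quotients repeat a_1, ..., a_6; the period length is 6.
So sqrt(1623) = [40; (3, 2, 26, 2, 3, 80)] with period length k = 6.
k is even, so the fundamental solution of x^2 - 1623y^2 = 1 is (p_{k-1}, q_{k-1}) = (p_5, q_5); compute convergents through index 5.
Convergents (p_i = a_i*p_{i-1} + p_{i-2}, q_i = a_i*q_{i-1} + q_{i-2} with p_{-2}=0, p_{-1}=1, q_{-2}=1, q_{-1}=0):
  i=0: a_0=40, p_0 = 40*1 + 0 = 40, q_0 = 40*0 + 1 = 1.
  i=1: a_1=3, p_1 = 3*40 + 1 = 121, q_1 = 3*1 + 0 = 3.
  i=2: a_2=2, p_2 = 2*121 + 40 = 282, q_2 = 2*3 + 1 = 7.
  i=3: a_3=26, p_3 = 26*282 + 121 = 7453, q_3 = 26*7 + 3 = 185.
  i=4: a_4=2, p_4 = 2*7453 + 282 = 15188, q_4 = 2*185 + 7 = 377.
  i=5: a_5=3, p_5 = 3*15188 + 7453 = 53017, q_5 = 3*377 + 185 = 1316.
Check: 53017^2 - 1623*1316^2 = 2810802289 - 2810802288 = 1, so (x, y) = (53017, 1316) solves the equation, and by the theorem it is the least positive solution.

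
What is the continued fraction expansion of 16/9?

Run the Euclidean algorithm on 16 and 9; the successive quotients are the partial quotients a_0, a_1, ... (each step inverts the fractional part left over by the previous one):
  16 = 1*9 + 7, so a_0 = 1.
  9 = 1*7 + 2, so a_1 = 1.
  7 = 3*2 + 1, so a_2 = 3.
  2 = 2*1 + 0, so a_3 = 2.
The remainder reaches 0 after 4 divisions, so the expansion has 4 partial quotients, read off in order.

[1; 1, 3, 2]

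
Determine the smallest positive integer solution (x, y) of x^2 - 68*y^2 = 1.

First expand sqrt(68) as a continued fraction. With x_i = (sqrt(68) + m_i)/d_i and (m_0, d_0) = (0, 1): a_0 = floor(sqrt(68)) = 8, since 8^2 = 64 <= 68 < 81 = 9^2.
Iterate m_{i+1} = d_i*a_i - m_i, d_{i+1} = (68 - m_{i+1}^2)/d_i, a_{i+1} = floor((a_0 + m_{i+1})/d_{i+1}):
  m_1 = 1*8 - 0 = 8, d_1 = (68 - 8^2)/1 = 4/1 = 4, a_1 = floor((8 + 8)/4) = 4.
  m_2 = 4*4 - 8 = 8, d_2 = (68 - 8^2)/4 = 4/4 = 1, a_2 = floor((8 + 8)/1) = 16.
  m_3 = 1*16 - 8 = 8, d_3 = (68 - 8^2)/1 = 4/1 = 4: (m_3, d_3) = (m_1, d_1) = (8, 4), so from here the quotients repeat a_1, a_2; the period length is 2.
So sqrt(68) = [8; (4, 16)] with period length k = 2.
k is even, so the fundamental solution of x^2 - 68y^2 = 1 is (p_{k-1}, q_{k-1}) = (p_1, q_1); compute convergents through index 1.
Convergents (p_i = a_i*p_{i-1} + p_{i-2}, q_i = a_i*q_{i-1} + q_{i-2} with p_{-2}=0, p_{-1}=1, q_{-2}=1, q_{-1}=0):
  i=0: a_0=8, p_0 = 8*1 + 0 = 8, q_0 = 8*0 + 1 = 1.
  i=1: a_1=4, p_1 = 4*8 + 1 = 33, q_1 = 4*1 + 0 = 4.
Check: 33^2 - 68*4^2 = 1089 - 1088 = 1, so (x, y) = (33, 4) solves the equation, and by the theorem it is the least positive solution.

(x, y) = (33, 4)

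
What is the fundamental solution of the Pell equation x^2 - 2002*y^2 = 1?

First expand sqrt(2002) as a continued fraction. With x_i = (sqrt(2002) + m_i)/d_i and (m_0, d_0) = (0, 1): a_0 = floor(sqrt(2002)) = 44, since 44^2 = 1936 <= 2002 < 2025 = 45^2.
Iterate m_{i+1} = d_i*a_i - m_i, d_{i+1} = (2002 - m_{i+1}^2)/d_i, a_{i+1} = floor((a_0 + m_{i+1})/d_{i+1}):
  m_1 = 1*44 - 0 = 44, d_1 = (2002 - 44^2)/1 = 66/1 = 66, a_1 = floor((44 + 44)/66) = 1.
  m_2 = 66*1 - 44 = 22, d_2 = (2002 - 22^2)/66 = 1518/66 = 23, a_2 = floor((44 + 22)/23) = 2.
  m_3 = 23*2 - 22 = 24, d_3 = (2002 - 24^2)/23 = 1426/23 = 62, a_3 = floor((44 + 24)/62) = 1.
  m_4 = 62*1 - 24 = 38, d_4 = (2002 - 38^2)/62 = 558/62 = 9, a_4 = floor((44 + 38)/9) = 9.
  m_5 = 9*9 - 38 = 43, d_5 = (2002 - 43^2)/9 = 153/9 = 17, a_5 = floor((44 + 43)/17) = 5.
  m_6 = 17*5 - 43 = 42, d_6 = (2002 - 42^2)/17 = 238/17 = 14, a_6 = floor((44 + 42)/14) = 6.
  m_7 = 14*6 - 42 = 42, d_7 = (2002 - 42^2)/14 = 238/14 = 17, a_7 = floor((44 + 42)/17) = 5.
  m_8 = 17*5 - 42 = 43, d_8 = (2002 - 43^2)/17 = 153/17 = 9, a_8 = floor((44 + 43)/9) = 9.
  m_9 = 9*9 - 43 = 38, d_9 = (2002 - 38^2)/9 = 558/9 = 62, a_9 = floor((44 + 38)/62) = 1.
  m_10 = 62*1 - 38 = 24, d_10 = (2002 - 24^2)/62 = 1426/62 = 23, a_10 = floor((44 + 24)/23) = 2.
  m_11 = 23*2 - 24 = 22, d_11 = (2002 - 22^2)/23 = 1518/23 = 66, a_11 = floor((44 + 22)/66) = 1.
  m_12 = 66*1 - 22 = 44, d_12 = (2002 - 44^2)/66 = 66/66 = 1, a_12 = floor((44 + 44)/1) = 88.
  m_13 = 1*88 - 44 = 44, d_13 = (2002 - 44^2)/1 = 66/1 = 66: (m_13, d_13) = (m_1, d_1) = (44, 66), so from here the quotients repeat a_1, ..., a_12; the period length is 12.
So sqrt(2002) = [44; (1, 2, 1, 9, 5, 6, 5, 9, 1, 2, 1, 88)] with period length k = 12.
k is even, so the fundamental solution of x^2 - 2002y^2 = 1 is (p_{k-1}, q_{k-1}) = (p_11, q_11); compute convergents through index 11.
Convergents (p_i = a_i*p_{i-1} + p_{i-2}, q_i = a_i*q_{i-1} + q_{i-2} with p_{-2}=0, p_{-1}=1, q_{-2}=1, q_{-1}=0):
  i=0: a_0=44, p_0 = 44*1 + 0 = 44, q_0 = 44*0 + 1 = 1.
  i=1: a_1=1, p_1 = 1*44 + 1 = 45, q_1 = 1*1 + 0 = 1.
  i=2: a_2=2, p_2 = 2*45 + 44 = 134, q_2 = 2*1 + 1 = 3.
  i=3: a_3=1, p_3 = 1*134 + 45 = 179, q_3 = 1*3 + 1 = 4.
  i=4: a_4=9, p_4 = 9*179 + 134 = 1745, q_4 = 9*4 + 3 = 39.
  i=5: a_5=5, p_5 = 5*1745 + 179 = 8904, q_5 = 5*39 + 4 = 199.
  i=6: a_6=6, p_6 = 6*8904 + 1745 = 55169, q_6 = 6*199 + 39 = 1233.
  i=7: a_7=5, p_7 = 5*55169 + 8904 = 284749, q_7 = 5*1233 + 199 = 6364.
  i=8: a_8=9, p_8 = 9*284749 + 55169 = 2617910, q_8 = 9*6364 + 1233 = 58509.
  i=9: a_9=1, p_9 = 1*2617910 + 284749 = 2902659, q_9 = 1*58509 + 6364 = 64873.
  i=10: a_10=2, p_10 = 2*2902659 + 2617910 = 8423228, q_10 = 2*64873 + 58509 = 188255.
  i=11: a_11=1, p_11 = 1*8423228 + 2902659 = 11325887, q_11 = 1*188255 + 64873 = 253128.
Check: 11325887^2 - 2002*253128^2 = 128275716336769 - 128275716336768 = 1, so (x, y) = (11325887, 253128) solves the equation, and by the theorem it is the least positive solution.

(x, y) = (11325887, 253128)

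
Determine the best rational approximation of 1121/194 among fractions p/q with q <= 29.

Expand x = 1121/194 as a continued fraction with the Euclidean algorithm:
  1121 = 5*194 + 151, so a_0 = 5.
  194 = 1*151 + 43, so a_1 = 1.
  151 = 3*43 + 22, so a_2 = 3.
  43 = 1*22 + 21, so a_3 = 1.
  22 = 1*21 + 1, so a_4 = 1.
  21 = 21*1 + 0, so a_5 = 21.
so x = [5; 1, 3, 1, 1, 21].
Convergents (p_i = a_i*p_{i-1} + p_{i-2}, q_i = a_i*q_{i-1} + q_{i-2} with p_{-2}=0, p_{-1}=1, q_{-2}=1, q_{-1}=0), until the denominator exceeds 29:
  i=0: a_0=5, p_0 = 5*1 + 0 = 5, q_0 = 5*0 + 1 = 1.
  i=1: a_1=1, p_1 = 1*5 + 1 = 6, q_1 = 1*1 + 0 = 1.
  i=2: a_2=3, p_2 = 3*6 + 5 = 23, q_2 = 3*1 + 1 = 4.
  i=3: a_3=1, p_3 = 1*23 + 6 = 29, q_3 = 1*4 + 1 = 5.
  i=4: a_4=1, p_4 = 1*29 + 23 = 52, q_4 = 1*5 + 4 = 9.
  i=5: a_5=21, p_5 = 21*52 + 29 = 1121, q_5 = 21*9 + 5 = 194.
q_5 = 194 > 29, so the last convergent with denominator <= 29 is p_4/q_4 = 52/9.
The closest fraction with denominator <= 29 is either p_4/q_4 or the intermediate fraction (k*p_4 + p_3)/(k*q_4 + q_3) with the largest k >= 1 whose denominator stays <= 29; these approach x as k grows, and every other convergent or intermediate fraction in range is farther away.
Largest k: floor((29 - q_3)/q_4) = floor((29 - 5)/9) = 2.
That gives (2*52 + 29)/(2*9 + 5) = 133/23.
Compare the errors: |x - 52/9| = |1121*9 - 52*194|/(194*9) = 1/1746, and |x - 133/23| = |1121*23 - 133*194|/(194*23) = 19/4462.
Cross-multiplying, 1*4462 = 4462 < 33174 = 19*1746, so 1/1746 is smaller: the convergent 52/9 is closer to x than 133/23.

52/9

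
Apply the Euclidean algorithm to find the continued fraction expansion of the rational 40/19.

[2; 9, 2]

Run the Euclidean algorithm on 40 and 19; the successive quotients are the partial quotients a_0, a_1, ... (each step inverts the fractional part left over by the previous one):
  40 = 2*19 + 2, so a_0 = 2.
  19 = 9*2 + 1, so a_1 = 9.
  2 = 2*1 + 0, so a_2 = 2.
The remainder reaches 0 after 3 divisions, so the expansion has 3 partial quotients, read off in order.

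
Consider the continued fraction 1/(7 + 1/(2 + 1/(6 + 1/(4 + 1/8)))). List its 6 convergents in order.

0/1, 1/7, 2/15, 13/97, 54/403, 445/3321

Using the convergent recurrence p_i = a_i*p_{i-1} + p_{i-2}, q_i = a_i*q_{i-1} + q_{i-2} with p_{-2}=0, p_{-1}=1, q_{-2}=1, q_{-1}=0:
  i=0: a_0=0, p_0 = 0*1 + 0 = 0, q_0 = 0*0 + 1 = 1.
  i=1: a_1=7, p_1 = 7*0 + 1 = 1, q_1 = 7*1 + 0 = 7.
  i=2: a_2=2, p_2 = 2*1 + 0 = 2, q_2 = 2*7 + 1 = 15.
  i=3: a_3=6, p_3 = 6*2 + 1 = 13, q_3 = 6*15 + 7 = 97.
  i=4: a_4=4, p_4 = 4*13 + 2 = 54, q_4 = 4*97 + 15 = 403.
  i=5: a_5=8, p_5 = 8*54 + 13 = 445, q_5 = 8*403 + 97 = 3321.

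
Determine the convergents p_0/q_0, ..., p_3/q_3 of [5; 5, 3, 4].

5/1, 26/5, 83/16, 358/69

Using the convergent recurrence p_i = a_i*p_{i-1} + p_{i-2}, q_i = a_i*q_{i-1} + q_{i-2} with p_{-2}=0, p_{-1}=1, q_{-2}=1, q_{-1}=0:
  i=0: a_0=5, p_0 = 5*1 + 0 = 5, q_0 = 5*0 + 1 = 1.
  i=1: a_1=5, p_1 = 5*5 + 1 = 26, q_1 = 5*1 + 0 = 5.
  i=2: a_2=3, p_2 = 3*26 + 5 = 83, q_2 = 3*5 + 1 = 16.
  i=3: a_3=4, p_3 = 4*83 + 26 = 358, q_3 = 4*16 + 5 = 69.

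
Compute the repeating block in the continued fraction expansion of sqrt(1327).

Write x_i = (sqrt(1327) + m_i)/d_i with (m_0, d_0) = (0, 1). a_0 = floor(sqrt(1327)) = 36, since 36^2 = 1296 <= 1327 < 1369 = 37^2.
Iterate m_{i+1} = d_i*a_i - m_i, d_{i+1} = (1327 - m_{i+1}^2)/d_i, a_{i+1} = floor((a_0 + m_{i+1})/d_{i+1}):
  m_1 = 1*36 - 0 = 36, d_1 = (1327 - 36^2)/1 = 31/1 = 31, a_1 = floor((36 + 36)/31) = 2.
  m_2 = 31*2 - 36 = 26, d_2 = (1327 - 26^2)/31 = 651/31 = 21, a_2 = floor((36 + 26)/21) = 2.
  m_3 = 21*2 - 26 = 16, d_3 = (1327 - 16^2)/21 = 1071/21 = 51, a_3 = floor((36 + 16)/51) = 1.
  m_4 = 51*1 - 16 = 35, d_4 = (1327 - 35^2)/51 = 102/51 = 2, a_4 = floor((36 + 35)/2) = 35.
  m_5 = 2*35 - 35 = 35, d_5 = (1327 - 35^2)/2 = 102/2 = 51, a_5 = floor((36 + 35)/51) = 1.
  m_6 = 51*1 - 35 = 16, d_6 = (1327 - 16^2)/51 = 1071/51 = 21, a_6 = floor((36 + 16)/21) = 2.
  m_7 = 21*2 - 16 = 26, d_7 = (1327 - 26^2)/21 = 651/21 = 31, a_7 = floor((36 + 26)/31) = 2.
  m_8 = 31*2 - 26 = 36, d_8 = (1327 - 36^2)/31 = 31/31 = 1, a_8 = floor((36 + 36)/1) = 72.
  m_9 = 1*72 - 36 = 36, d_9 = (1327 - 36^2)/1 = 31/1 = 31: (m_9, d_9) = (m_1, d_1) = (36, 31), so from here the quotients repeat a_1, ..., a_8; the period length is 8.
Hence the expansion of sqrt(1327) is a_0 = 36 followed by the repeating block 2, 2, 1, 35, 1, 2, 2, 72 (period 8).

[36; (2, 2, 1, 35, 1, 2, 2, 72)]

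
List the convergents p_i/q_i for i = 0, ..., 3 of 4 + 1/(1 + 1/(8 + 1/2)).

4/1, 5/1, 44/9, 93/19

Using the convergent recurrence p_i = a_i*p_{i-1} + p_{i-2}, q_i = a_i*q_{i-1} + q_{i-2} with p_{-2}=0, p_{-1}=1, q_{-2}=1, q_{-1}=0:
  i=0: a_0=4, p_0 = 4*1 + 0 = 4, q_0 = 4*0 + 1 = 1.
  i=1: a_1=1, p_1 = 1*4 + 1 = 5, q_1 = 1*1 + 0 = 1.
  i=2: a_2=8, p_2 = 8*5 + 4 = 44, q_2 = 8*1 + 1 = 9.
  i=3: a_3=2, p_3 = 2*44 + 5 = 93, q_3 = 2*9 + 1 = 19.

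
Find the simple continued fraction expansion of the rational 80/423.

Run the Euclidean algorithm on 80 and 423; the successive quotients are the partial quotients a_0, a_1, ... (each step inverts the fractional part left over by the previous one):
  80 = 0*423 + 80, so a_0 = 0.
  423 = 5*80 + 23, so a_1 = 5.
  80 = 3*23 + 11, so a_2 = 3.
  23 = 2*11 + 1, so a_3 = 2.
  11 = 11*1 + 0, so a_4 = 11.
The remainder reaches 0 after 5 divisions, so the expansion has 5 partial quotients, read off in order.

[0; 5, 3, 2, 11]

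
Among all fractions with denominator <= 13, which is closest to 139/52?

Expand x = 139/52 as a continued fraction with the Euclidean algorithm:
  139 = 2*52 + 35, so a_0 = 2.
  52 = 1*35 + 17, so a_1 = 1.
  35 = 2*17 + 1, so a_2 = 2.
  17 = 17*1 + 0, so a_3 = 17.
so x = [2; 1, 2, 17].
Convergents (p_i = a_i*p_{i-1} + p_{i-2}, q_i = a_i*q_{i-1} + q_{i-2} with p_{-2}=0, p_{-1}=1, q_{-2}=1, q_{-1}=0), until the denominator exceeds 13:
  i=0: a_0=2, p_0 = 2*1 + 0 = 2, q_0 = 2*0 + 1 = 1.
  i=1: a_1=1, p_1 = 1*2 + 1 = 3, q_1 = 1*1 + 0 = 1.
  i=2: a_2=2, p_2 = 2*3 + 2 = 8, q_2 = 2*1 + 1 = 3.
  i=3: a_3=17, p_3 = 17*8 + 3 = 139, q_3 = 17*3 + 1 = 52.
q_3 = 52 > 13, so the last convergent with denominator <= 13 is p_2/q_2 = 8/3.
The closest fraction with denominator <= 13 is either p_2/q_2 or the intermediate fraction (k*p_2 + p_1)/(k*q_2 + q_1) with the largest k >= 1 whose denominator stays <= 13; these approach x as k grows, and every other convergent or intermediate fraction in range is farther away.
Largest k: floor((13 - q_1)/q_2) = floor((13 - 1)/3) = 4.
That gives (4*8 + 3)/(4*3 + 1) = 35/13.
Compare the errors: |x - 8/3| = |139*3 - 8*52|/(52*3) = 1/156, and |x - 35/13| = |139*13 - 35*52|/(52*13) = 13/676.
Cross-multiplying, 1*676 = 676 < 2028 = 13*156, so 1/156 is smaller: the convergent 8/3 is closer to x than 35/13.

8/3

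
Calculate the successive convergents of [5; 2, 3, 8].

5/1, 11/2, 38/7, 315/58

Using the convergent recurrence p_i = a_i*p_{i-1} + p_{i-2}, q_i = a_i*q_{i-1} + q_{i-2} with p_{-2}=0, p_{-1}=1, q_{-2}=1, q_{-1}=0:
  i=0: a_0=5, p_0 = 5*1 + 0 = 5, q_0 = 5*0 + 1 = 1.
  i=1: a_1=2, p_1 = 2*5 + 1 = 11, q_1 = 2*1 + 0 = 2.
  i=2: a_2=3, p_2 = 3*11 + 5 = 38, q_2 = 3*2 + 1 = 7.
  i=3: a_3=8, p_3 = 8*38 + 11 = 315, q_3 = 8*7 + 2 = 58.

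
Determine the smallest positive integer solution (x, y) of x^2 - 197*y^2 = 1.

(x, y) = (393, 28)

First expand sqrt(197) as a continued fraction. With x_i = (sqrt(197) + m_i)/d_i and (m_0, d_0) = (0, 1): a_0 = floor(sqrt(197)) = 14, since 14^2 = 196 <= 197 < 225 = 15^2.
Iterate m_{i+1} = d_i*a_i - m_i, d_{i+1} = (197 - m_{i+1}^2)/d_i, a_{i+1} = floor((a_0 + m_{i+1})/d_{i+1}):
  m_1 = 1*14 - 0 = 14, d_1 = (197 - 14^2)/1 = 1/1 = 1, a_1 = floor((14 + 14)/1) = 28.
  m_2 = 1*28 - 14 = 14, d_2 = (197 - 14^2)/1 = 1/1 = 1: (m_2, d_2) = (m_1, d_1) = (14, 1), so from here the quotient a_1 repeats; the period length is 1.
So sqrt(197) = [14; (28)] with period length k = 1.
k is odd, so (p_{k-1}, q_{k-1}) only solves x^2 - 197y^2 = -1 and the fundamental solution of x^2 - 197y^2 = 1 is (p_{2k-1}, q_{2k-1}) = (p_1, q_1); compute convergents through index 1, running through the period twice.
Convergents (p_i = a_i*p_{i-1} + p_{i-2}, q_i = a_i*q_{i-1} + q_{i-2} with p_{-2}=0, p_{-1}=1, q_{-2}=1, q_{-1}=0):
  i=0: a_0=14, p_0 = 14*1 + 0 = 14, q_0 = 14*0 + 1 = 1.
  i=1: a_1=28, p_1 = 28*14 + 1 = 393, q_1 = 28*1 + 0 = 28.
Indeed p_0^2 - 197*q_0^2 = 196 - 197 = -1, not +1.
Check: 393^2 - 197*28^2 = 154449 - 154448 = 1, so (x, y) = (393, 28) solves the equation, and by the theorem it is the least positive solution.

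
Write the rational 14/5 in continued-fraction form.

[2; 1, 4]

Run the Euclidean algorithm on 14 and 5; the successive quotients are the partial quotients a_0, a_1, ... (each step inverts the fractional part left over by the previous one):
  14 = 2*5 + 4, so a_0 = 2.
  5 = 1*4 + 1, so a_1 = 1.
  4 = 4*1 + 0, so a_2 = 4.
The remainder reaches 0 after 3 divisions, so the expansion has 3 partial quotients, read off in order.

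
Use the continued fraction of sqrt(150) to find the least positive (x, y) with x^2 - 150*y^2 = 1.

First expand sqrt(150) as a continued fraction. With x_i = (sqrt(150) + m_i)/d_i and (m_0, d_0) = (0, 1): a_0 = floor(sqrt(150)) = 12, since 12^2 = 144 <= 150 < 169 = 13^2.
Iterate m_{i+1} = d_i*a_i - m_i, d_{i+1} = (150 - m_{i+1}^2)/d_i, a_{i+1} = floor((a_0 + m_{i+1})/d_{i+1}):
  m_1 = 1*12 - 0 = 12, d_1 = (150 - 12^2)/1 = 6/1 = 6, a_1 = floor((12 + 12)/6) = 4.
  m_2 = 6*4 - 12 = 12, d_2 = (150 - 12^2)/6 = 6/6 = 1, a_2 = floor((12 + 12)/1) = 24.
  m_3 = 1*24 - 12 = 12, d_3 = (150 - 12^2)/1 = 6/1 = 6: (m_3, d_3) = (m_1, d_1) = (12, 6), so from here the quotients repeat a_1, a_2; the period length is 2.
So sqrt(150) = [12; (4, 24)] with period length k = 2.
k is even, so the fundamental solution of x^2 - 150y^2 = 1 is (p_{k-1}, q_{k-1}) = (p_1, q_1); compute convergents through index 1.
Convergents (p_i = a_i*p_{i-1} + p_{i-2}, q_i = a_i*q_{i-1} + q_{i-2} with p_{-2}=0, p_{-1}=1, q_{-2}=1, q_{-1}=0):
  i=0: a_0=12, p_0 = 12*1 + 0 = 12, q_0 = 12*0 + 1 = 1.
  i=1: a_1=4, p_1 = 4*12 + 1 = 49, q_1 = 4*1 + 0 = 4.
Check: 49^2 - 150*4^2 = 2401 - 2400 = 1, so (x, y) = (49, 4) solves the equation, and by the theorem it is the least positive solution.

(x, y) = (49, 4)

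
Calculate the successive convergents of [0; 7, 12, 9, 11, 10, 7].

Using the convergent recurrence p_i = a_i*p_{i-1} + p_{i-2}, q_i = a_i*q_{i-1} + q_{i-2} with p_{-2}=0, p_{-1}=1, q_{-2}=1, q_{-1}=0:
  i=0: a_0=0, p_0 = 0*1 + 0 = 0, q_0 = 0*0 + 1 = 1.
  i=1: a_1=7, p_1 = 7*0 + 1 = 1, q_1 = 7*1 + 0 = 7.
  i=2: a_2=12, p_2 = 12*1 + 0 = 12, q_2 = 12*7 + 1 = 85.
  i=3: a_3=9, p_3 = 9*12 + 1 = 109, q_3 = 9*85 + 7 = 772.
  i=4: a_4=11, p_4 = 11*109 + 12 = 1211, q_4 = 11*772 + 85 = 8577.
  i=5: a_5=10, p_5 = 10*1211 + 109 = 12219, q_5 = 10*8577 + 772 = 86542.
  i=6: a_6=7, p_6 = 7*12219 + 1211 = 86744, q_6 = 7*86542 + 8577 = 614371.

0/1, 1/7, 12/85, 109/772, 1211/8577, 12219/86542, 86744/614371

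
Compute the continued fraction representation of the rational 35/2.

[17; 2]

Run the Euclidean algorithm on 35 and 2; the successive quotients are the partial quotients a_0, a_1, ... (each step inverts the fractional part left over by the previous one):
  35 = 17*2 + 1, so a_0 = 17.
  2 = 2*1 + 0, so a_1 = 2.
The remainder reaches 0 after 2 divisions, so the expansion has 2 partial quotients, read off in order.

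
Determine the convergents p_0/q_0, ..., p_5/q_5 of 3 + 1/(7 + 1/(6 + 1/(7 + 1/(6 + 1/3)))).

3/1, 22/7, 135/43, 967/308, 5937/1891, 18778/5981

Using the convergent recurrence p_i = a_i*p_{i-1} + p_{i-2}, q_i = a_i*q_{i-1} + q_{i-2} with p_{-2}=0, p_{-1}=1, q_{-2}=1, q_{-1}=0:
  i=0: a_0=3, p_0 = 3*1 + 0 = 3, q_0 = 3*0 + 1 = 1.
  i=1: a_1=7, p_1 = 7*3 + 1 = 22, q_1 = 7*1 + 0 = 7.
  i=2: a_2=6, p_2 = 6*22 + 3 = 135, q_2 = 6*7 + 1 = 43.
  i=3: a_3=7, p_3 = 7*135 + 22 = 967, q_3 = 7*43 + 7 = 308.
  i=4: a_4=6, p_4 = 6*967 + 135 = 5937, q_4 = 6*308 + 43 = 1891.
  i=5: a_5=3, p_5 = 3*5937 + 967 = 18778, q_5 = 3*1891 + 308 = 5981.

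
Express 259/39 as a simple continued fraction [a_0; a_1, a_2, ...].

[6; 1, 1, 1, 3, 1, 2]

Run the Euclidean algorithm on 259 and 39; the successive quotients are the partial quotients a_0, a_1, ... (each step inverts the fractional part left over by the previous one):
  259 = 6*39 + 25, so a_0 = 6.
  39 = 1*25 + 14, so a_1 = 1.
  25 = 1*14 + 11, so a_2 = 1.
  14 = 1*11 + 3, so a_3 = 1.
  11 = 3*3 + 2, so a_4 = 3.
  3 = 1*2 + 1, so a_5 = 1.
  2 = 2*1 + 0, so a_6 = 2.
The remainder reaches 0 after 7 divisions, so the expansion has 7 partial quotients, read off in order.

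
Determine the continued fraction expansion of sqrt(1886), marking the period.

Write x_i = (sqrt(1886) + m_i)/d_i with (m_0, d_0) = (0, 1). a_0 = floor(sqrt(1886)) = 43, since 43^2 = 1849 <= 1886 < 1936 = 44^2.
Iterate m_{i+1} = d_i*a_i - m_i, d_{i+1} = (1886 - m_{i+1}^2)/d_i, a_{i+1} = floor((a_0 + m_{i+1})/d_{i+1}):
  m_1 = 1*43 - 0 = 43, d_1 = (1886 - 43^2)/1 = 37/1 = 37, a_1 = floor((43 + 43)/37) = 2.
  m_2 = 37*2 - 43 = 31, d_2 = (1886 - 31^2)/37 = 925/37 = 25, a_2 = floor((43 + 31)/25) = 2.
  m_3 = 25*2 - 31 = 19, d_3 = (1886 - 19^2)/25 = 1525/25 = 61, a_3 = floor((43 + 19)/61) = 1.
  m_4 = 61*1 - 19 = 42, d_4 = (1886 - 42^2)/61 = 122/61 = 2, a_4 = floor((43 + 42)/2) = 42.
  m_5 = 2*42 - 42 = 42, d_5 = (1886 - 42^2)/2 = 122/2 = 61, a_5 = floor((43 + 42)/61) = 1.
  m_6 = 61*1 - 42 = 19, d_6 = (1886 - 19^2)/61 = 1525/61 = 25, a_6 = floor((43 + 19)/25) = 2.
  m_7 = 25*2 - 19 = 31, d_7 = (1886 - 31^2)/25 = 925/25 = 37, a_7 = floor((43 + 31)/37) = 2.
  m_8 = 37*2 - 31 = 43, d_8 = (1886 - 43^2)/37 = 37/37 = 1, a_8 = floor((43 + 43)/1) = 86.
  m_9 = 1*86 - 43 = 43, d_9 = (1886 - 43^2)/1 = 37/1 = 37: (m_9, d_9) = (m_1, d_1) = (43, 37), so from here the quotients repeat a_1, ..., a_8; the period length is 8.
Hence the expansion of sqrt(1886) is a_0 = 43 followed by the repeating block 2, 2, 1, 42, 1, 2, 2, 86 (period 8).

[43; (2, 2, 1, 42, 1, 2, 2, 86)]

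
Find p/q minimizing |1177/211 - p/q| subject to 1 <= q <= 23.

Expand x = 1177/211 as a continued fraction with the Euclidean algorithm:
  1177 = 5*211 + 122, so a_0 = 5.
  211 = 1*122 + 89, so a_1 = 1.
  122 = 1*89 + 33, so a_2 = 1.
  89 = 2*33 + 23, so a_3 = 2.
  33 = 1*23 + 10, so a_4 = 1.
  23 = 2*10 + 3, so a_5 = 2.
  10 = 3*3 + 1, so a_6 = 3.
  3 = 3*1 + 0, so a_7 = 3.
so x = [5; 1, 1, 2, 1, 2, 3, 3].
Convergents (p_i = a_i*p_{i-1} + p_{i-2}, q_i = a_i*q_{i-1} + q_{i-2} with p_{-2}=0, p_{-1}=1, q_{-2}=1, q_{-1}=0), until the denominator exceeds 23:
  i=0: a_0=5, p_0 = 5*1 + 0 = 5, q_0 = 5*0 + 1 = 1.
  i=1: a_1=1, p_1 = 1*5 + 1 = 6, q_1 = 1*1 + 0 = 1.
  i=2: a_2=1, p_2 = 1*6 + 5 = 11, q_2 = 1*1 + 1 = 2.
  i=3: a_3=2, p_3 = 2*11 + 6 = 28, q_3 = 2*2 + 1 = 5.
  i=4: a_4=1, p_4 = 1*28 + 11 = 39, q_4 = 1*5 + 2 = 7.
  i=5: a_5=2, p_5 = 2*39 + 28 = 106, q_5 = 2*7 + 5 = 19.
  i=6: a_6=3, p_6 = 3*106 + 39 = 357, q_6 = 3*19 + 7 = 64.
q_6 = 64 > 23, so the last convergent with denominator <= 23 is p_5/q_5 = 106/19.
The closest fraction with denominator <= 23 is either p_5/q_5 or the intermediate fraction (k*p_5 + p_4)/(k*q_5 + q_4) with the largest k >= 1 whose denominator stays <= 23; these approach x as k grows, and every other convergent or intermediate fraction in range is farther away.
Largest k: floor((23 - q_4)/q_5) = floor((23 - 7)/19) = 0.
Since k = 0, no intermediate fraction beyond p_5/q_5 has denominator <= 23, so the convergent 106/19 is the closest (its error is |1177*19 - 106*211|/(211*19) = 3/4009).

106/19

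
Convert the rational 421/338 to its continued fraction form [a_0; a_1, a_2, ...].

Run the Euclidean algorithm on 421 and 338; the successive quotients are the partial quotients a_0, a_1, ... (each step inverts the fractional part left over by the previous one):
  421 = 1*338 + 83, so a_0 = 1.
  338 = 4*83 + 6, so a_1 = 4.
  83 = 13*6 + 5, so a_2 = 13.
  6 = 1*5 + 1, so a_3 = 1.
  5 = 5*1 + 0, so a_4 = 5.
The remainder reaches 0 after 5 divisions, so the expansion has 5 partial quotients, read off in order.

[1; 4, 13, 1, 5]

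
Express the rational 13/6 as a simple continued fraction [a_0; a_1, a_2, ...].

[2; 6]

Run the Euclidean algorithm on 13 and 6; the successive quotients are the partial quotients a_0, a_1, ... (each step inverts the fractional part left over by the previous one):
  13 = 2*6 + 1, so a_0 = 2.
  6 = 6*1 + 0, so a_1 = 6.
The remainder reaches 0 after 2 divisions, so the expansion has 2 partial quotients, read off in order.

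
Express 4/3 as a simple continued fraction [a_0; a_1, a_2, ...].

[1; 3]

Run the Euclidean algorithm on 4 and 3; the successive quotients are the partial quotients a_0, a_1, ... (each step inverts the fractional part left over by the previous one):
  4 = 1*3 + 1, so a_0 = 1.
  3 = 3*1 + 0, so a_1 = 3.
The remainder reaches 0 after 2 divisions, so the expansion has 2 partial quotients, read off in order.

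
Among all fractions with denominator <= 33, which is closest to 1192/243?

103/21

Expand x = 1192/243 as a continued fraction with the Euclidean algorithm:
  1192 = 4*243 + 220, so a_0 = 4.
  243 = 1*220 + 23, so a_1 = 1.
  220 = 9*23 + 13, so a_2 = 9.
  23 = 1*13 + 10, so a_3 = 1.
  13 = 1*10 + 3, so a_4 = 1.
  10 = 3*3 + 1, so a_5 = 3.
  3 = 3*1 + 0, so a_6 = 3.
so x = [4; 1, 9, 1, 1, 3, 3].
Convergents (p_i = a_i*p_{i-1} + p_{i-2}, q_i = a_i*q_{i-1} + q_{i-2} with p_{-2}=0, p_{-1}=1, q_{-2}=1, q_{-1}=0), until the denominator exceeds 33:
  i=0: a_0=4, p_0 = 4*1 + 0 = 4, q_0 = 4*0 + 1 = 1.
  i=1: a_1=1, p_1 = 1*4 + 1 = 5, q_1 = 1*1 + 0 = 1.
  i=2: a_2=9, p_2 = 9*5 + 4 = 49, q_2 = 9*1 + 1 = 10.
  i=3: a_3=1, p_3 = 1*49 + 5 = 54, q_3 = 1*10 + 1 = 11.
  i=4: a_4=1, p_4 = 1*54 + 49 = 103, q_4 = 1*11 + 10 = 21.
  i=5: a_5=3, p_5 = 3*103 + 54 = 363, q_5 = 3*21 + 11 = 74.
q_5 = 74 > 33, so the last convergent with denominator <= 33 is p_4/q_4 = 103/21.
The closest fraction with denominator <= 33 is either p_4/q_4 or the intermediate fraction (k*p_4 + p_3)/(k*q_4 + q_3) with the largest k >= 1 whose denominator stays <= 33; these approach x as k grows, and every other convergent or intermediate fraction in range is farther away.
Largest k: floor((33 - q_3)/q_4) = floor((33 - 11)/21) = 1.
That gives (1*103 + 54)/(1*21 + 11) = 157/32.
Compare the errors: |x - 103/21| = |1192*21 - 103*243|/(243*21) = 3/5103, and |x - 157/32| = |1192*32 - 157*243|/(243*32) = 7/7776.
Cross-multiplying, 3*7776 = 23328 < 35721 = 7*5103, so 3/5103 is smaller: the convergent 103/21 is closer to x than 157/32.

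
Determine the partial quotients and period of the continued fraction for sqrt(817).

Write x_i = (sqrt(817) + m_i)/d_i with (m_0, d_0) = (0, 1). a_0 = floor(sqrt(817)) = 28, since 28^2 = 784 <= 817 < 841 = 29^2.
Iterate m_{i+1} = d_i*a_i - m_i, d_{i+1} = (817 - m_{i+1}^2)/d_i, a_{i+1} = floor((a_0 + m_{i+1})/d_{i+1}):
  m_1 = 1*28 - 0 = 28, d_1 = (817 - 28^2)/1 = 33/1 = 33, a_1 = floor((28 + 28)/33) = 1.
  m_2 = 33*1 - 28 = 5, d_2 = (817 - 5^2)/33 = 792/33 = 24, a_2 = floor((28 + 5)/24) = 1.
  m_3 = 24*1 - 5 = 19, d_3 = (817 - 19^2)/24 = 456/24 = 19, a_3 = floor((28 + 19)/19) = 2.
  m_4 = 19*2 - 19 = 19, d_4 = (817 - 19^2)/19 = 456/19 = 24, a_4 = floor((28 + 19)/24) = 1.
  m_5 = 24*1 - 19 = 5, d_5 = (817 - 5^2)/24 = 792/24 = 33, a_5 = floor((28 + 5)/33) = 1.
  m_6 = 33*1 - 5 = 28, d_6 = (817 - 28^2)/33 = 33/33 = 1, a_6 = floor((28 + 28)/1) = 56.
  m_7 = 1*56 - 28 = 28, d_7 = (817 - 28^2)/1 = 33/1 = 33: (m_7, d_7) = (m_1, d_1) = (28, 33), so from here the quotients repeat a_1, ..., a_6; the period length is 6.
Hence the expansion of sqrt(817) is a_0 = 28 followed by the repeating block 1, 1, 2, 1, 1, 56 (period 6).

[28; (1, 1, 2, 1, 1, 56)]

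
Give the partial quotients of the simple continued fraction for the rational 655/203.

Run the Euclidean algorithm on 655 and 203; the successive quotients are the partial quotients a_0, a_1, ... (each step inverts the fractional part left over by the previous one):
  655 = 3*203 + 46, so a_0 = 3.
  203 = 4*46 + 19, so a_1 = 4.
  46 = 2*19 + 8, so a_2 = 2.
  19 = 2*8 + 3, so a_3 = 2.
  8 = 2*3 + 2, so a_4 = 2.
  3 = 1*2 + 1, so a_5 = 1.
  2 = 2*1 + 0, so a_6 = 2.
The remainder reaches 0 after 7 divisions, so the expansion has 7 partial quotients, read off in order.

[3; 4, 2, 2, 2, 1, 2]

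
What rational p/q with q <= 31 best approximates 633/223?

Expand x = 633/223 as a continued fraction with the Euclidean algorithm:
  633 = 2*223 + 187, so a_0 = 2.
  223 = 1*187 + 36, so a_1 = 1.
  187 = 5*36 + 7, so a_2 = 5.
  36 = 5*7 + 1, so a_3 = 5.
  7 = 7*1 + 0, so a_4 = 7.
so x = [2; 1, 5, 5, 7].
Convergents (p_i = a_i*p_{i-1} + p_{i-2}, q_i = a_i*q_{i-1} + q_{i-2} with p_{-2}=0, p_{-1}=1, q_{-2}=1, q_{-1}=0), until the denominator exceeds 31:
  i=0: a_0=2, p_0 = 2*1 + 0 = 2, q_0 = 2*0 + 1 = 1.
  i=1: a_1=1, p_1 = 1*2 + 1 = 3, q_1 = 1*1 + 0 = 1.
  i=2: a_2=5, p_2 = 5*3 + 2 = 17, q_2 = 5*1 + 1 = 6.
  i=3: a_3=5, p_3 = 5*17 + 3 = 88, q_3 = 5*6 + 1 = 31.
  i=4: a_4=7, p_4 = 7*88 + 17 = 633, q_4 = 7*31 + 6 = 223.
q_4 = 223 > 31, so the last convergent with denominator <= 31 is p_3/q_3 = 88/31.
The closest fraction with denominator <= 31 is either p_3/q_3 or the intermediate fraction (k*p_3 + p_2)/(k*q_3 + q_2) with the largest k >= 1 whose denominator stays <= 31; these approach x as k grows, and every other convergent or intermediate fraction in range is farther away.
Largest k: floor((31 - q_2)/q_3) = floor((31 - 6)/31) = 0.
Since k = 0, no intermediate fraction beyond p_3/q_3 has denominator <= 31, so the convergent 88/31 is the closest (its error is |633*31 - 88*223|/(223*31) = 1/6913).

88/31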